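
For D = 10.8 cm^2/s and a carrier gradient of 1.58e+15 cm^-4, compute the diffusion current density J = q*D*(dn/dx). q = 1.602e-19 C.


Step 1: J = q * D * (dn/dx)
Step 2: J = 1.602e-19 * 10.8 * 1.58e+15
Step 3: J = 2.73e-03 A/cm^2

2.73e-03


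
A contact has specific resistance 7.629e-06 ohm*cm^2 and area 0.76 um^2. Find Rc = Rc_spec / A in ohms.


Step 1: Convert area to cm^2: 0.76 um^2 = 7.6000e-09 cm^2
Step 2: Rc = Rc_spec / A = 7.629e-06 / 7.6000e-09
Step 3: Rc = 1.00e+03 ohms

1.00e+03


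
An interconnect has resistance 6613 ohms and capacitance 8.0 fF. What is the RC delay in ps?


Step 1: tau = R * C
Step 2: tau = 6613 * 8.0 fF = 6613 * 8.0e-15 F
Step 3: tau = 5.2904e-11 s = 52.904 ps

52.904


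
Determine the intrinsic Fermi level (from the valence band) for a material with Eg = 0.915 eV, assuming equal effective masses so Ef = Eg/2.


Step 1: For an intrinsic semiconductor, the Fermi level sits at midgap.
Step 2: Ef = Eg / 2 = 0.915 / 2 = 0.4575 eV

0.4575


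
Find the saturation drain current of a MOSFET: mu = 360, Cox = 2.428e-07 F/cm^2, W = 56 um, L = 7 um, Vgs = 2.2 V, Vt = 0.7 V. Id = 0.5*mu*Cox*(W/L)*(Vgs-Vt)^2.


Step 1: Overdrive voltage Vov = Vgs - Vt = 2.2 - 0.7 = 1.5 V
Step 2: W/L = 56/7 = 8
Step 3: Id = 0.5 * 360 * 2.428e-07 * 8 * 1.5^2
Step 4: Id = 7.87e-04 A

7.87e-04


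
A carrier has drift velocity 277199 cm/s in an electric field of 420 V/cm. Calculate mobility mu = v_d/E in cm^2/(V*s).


Step 1: mu = v_d / E
Step 2: mu = 277199 / 420
Step 3: mu = 660.0 cm^2/(V*s)

660.0


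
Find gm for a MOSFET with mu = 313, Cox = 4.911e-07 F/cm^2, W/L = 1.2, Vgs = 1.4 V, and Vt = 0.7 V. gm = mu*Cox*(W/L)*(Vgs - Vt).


Step 1: Vov = Vgs - Vt = 1.4 - 0.7 = 0.7 V
Step 2: gm = mu * Cox * (W/L) * Vov
Step 3: gm = 313 * 4.911e-07 * 1.2 * 0.7 = 1.29e-04 S

1.29e-04


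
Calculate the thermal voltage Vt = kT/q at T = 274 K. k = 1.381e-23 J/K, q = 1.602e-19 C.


Step 1: kT = 1.381e-23 * 274 = 3.78394e-21 J
Step 2: Vt = kT/q = 3.78394e-21 / 1.602e-19
Step 3: Vt = 0.02362 V

0.02362


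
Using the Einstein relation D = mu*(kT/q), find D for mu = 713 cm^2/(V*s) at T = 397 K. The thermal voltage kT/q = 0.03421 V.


Step 1: D = mu * (kT/q)
Step 2: D = 713 * 0.03421
Step 3: D = 24.39 cm^2/s

24.39


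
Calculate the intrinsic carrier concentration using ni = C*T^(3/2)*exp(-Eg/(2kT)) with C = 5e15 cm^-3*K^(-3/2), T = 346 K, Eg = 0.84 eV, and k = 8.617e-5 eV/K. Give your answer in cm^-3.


Step 1: Compute kT = 8.617e-5 * 346 = 0.02981482 eV
Step 2: Exponent = -Eg/(2kT) = -0.84/(2*0.02981482) = -14.08695
Step 3: T^(3/2) = 346^1.5 = 6435.97
Step 4: ni = 5e15 * 6435.97 * exp(-14.08695) = 2.45e+13 cm^-3

2.45e+13


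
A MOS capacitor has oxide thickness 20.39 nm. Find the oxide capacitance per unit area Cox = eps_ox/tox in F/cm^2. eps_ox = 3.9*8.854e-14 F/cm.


Step 1: eps_ox = 3.9 * 8.854e-14 = 3.45306e-13 F/cm
Step 2: tox in cm = 20.39 nm * 1e-7 = 2.0390e-06 cm
Step 3: Cox = 3.45306e-13 / 2.0390e-06 = 1.69e-07 F/cm^2

1.69e-07


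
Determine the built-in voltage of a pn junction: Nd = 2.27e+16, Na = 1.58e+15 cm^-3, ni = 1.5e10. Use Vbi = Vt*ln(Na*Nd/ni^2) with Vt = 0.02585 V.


Step 1: Compute Na*Nd/ni^2 = 1.58e+15 * 2.27e+16 / (1.5e10)^2 = 1.5940e+11
Step 2: ln(1.5940e+11) = 25.7947
Step 3: Vbi = 0.02585 * 25.7947 = 0.667 V

0.667


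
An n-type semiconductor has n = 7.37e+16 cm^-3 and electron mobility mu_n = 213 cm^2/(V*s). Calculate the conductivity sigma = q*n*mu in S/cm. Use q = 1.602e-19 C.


Step 1: sigma = q * n * mu
Step 2: sigma = 1.602e-19 * 7.37e+16 * 213
Step 3: sigma = 2.515e+00 S/cm

2.515e+00


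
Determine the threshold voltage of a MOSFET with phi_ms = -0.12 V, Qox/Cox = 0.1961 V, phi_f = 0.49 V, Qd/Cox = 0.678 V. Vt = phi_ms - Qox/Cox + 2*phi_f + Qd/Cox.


Step 1: Vt = phi_ms - Qox/Cox + 2*phi_f + Qd/Cox
Step 2: Vt = -0.12 - 0.1961 + 2*0.49 + 0.678
Step 3: Vt = -0.12 - 0.1961 + 0.98 + 0.678
Step 4: Vt = 1.3419 V

1.3419


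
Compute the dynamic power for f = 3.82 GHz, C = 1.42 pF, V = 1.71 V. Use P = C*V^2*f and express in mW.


Step 1: V^2 = 1.71^2 = 2.9241 V^2
Step 2: P = C*V^2*f = 1.42e-12 F * 2.9241 * 3.82e9 Hz
Step 3: P = 1.586148804e-02 W
Step 4: P = 15.861 mW

15.861


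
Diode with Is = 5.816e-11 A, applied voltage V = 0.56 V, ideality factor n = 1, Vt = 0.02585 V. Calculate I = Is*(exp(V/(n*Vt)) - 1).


Step 1: V/(n*Vt) = 0.56/(1*0.02585) = 21.6634
Step 2: exp(21.6634) = 2.5603e+09
Step 3: I = 5.816e-11 * (2.5603e+09 - 1) = 1.49e-01 A

1.49e-01


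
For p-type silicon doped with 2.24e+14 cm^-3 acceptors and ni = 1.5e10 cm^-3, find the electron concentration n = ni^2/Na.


Step 1: Majority hole concentration p ≈ Na = 2.24e+14 cm^-3
Step 2: n = ni^2 / Na = (1.5e10)^2 / 2.24e+14
Step 3: n = 1.00e+06 cm^-3

1.00e+06


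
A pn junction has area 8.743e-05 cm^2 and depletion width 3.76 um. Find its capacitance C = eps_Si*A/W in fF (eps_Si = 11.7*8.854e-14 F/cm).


Step 1: eps_Si = 11.7 * 8.854e-14 = 1.035918e-12 F/cm
Step 2: W in cm = 3.76 * 1e-4 = 3.76e-04 cm
Step 3: C = 1.035918e-12 * 8.743e-05 / 3.76e-04 = 2.408785e-13 F
Step 4: C = 240.88 fF

240.88


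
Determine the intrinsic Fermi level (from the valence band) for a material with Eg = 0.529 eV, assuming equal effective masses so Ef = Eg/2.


Step 1: For an intrinsic semiconductor, the Fermi level sits at midgap.
Step 2: Ef = Eg / 2 = 0.529 / 2 = 0.2645 eV

0.2645


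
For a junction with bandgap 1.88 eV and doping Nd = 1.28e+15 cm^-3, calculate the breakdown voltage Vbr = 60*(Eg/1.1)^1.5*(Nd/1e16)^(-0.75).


Step 1: Eg/1.1 = 1.88/1.1 = 1.709091
Step 2: (Eg/1.1)^1.5 = 1.709091^1.5 = 2.234332
Step 3: (Nd/1e16)^(-0.75) = (0.128)^(-0.75) = 4.672965
Step 4: Vbr = 60 * 2.234332 * 4.672965 = 626.5 V

626.5


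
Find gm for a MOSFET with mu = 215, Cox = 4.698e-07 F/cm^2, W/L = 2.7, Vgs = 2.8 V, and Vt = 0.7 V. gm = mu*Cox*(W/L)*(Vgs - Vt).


Step 1: Vov = Vgs - Vt = 2.8 - 0.7 = 2.1 V
Step 2: gm = mu * Cox * (W/L) * Vov
Step 3: gm = 215 * 4.698e-07 * 2.7 * 2.1 = 5.73e-04 S

5.73e-04


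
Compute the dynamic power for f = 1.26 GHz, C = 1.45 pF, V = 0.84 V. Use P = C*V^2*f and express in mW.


Step 1: V^2 = 0.84^2 = 0.7056 V^2
Step 2: P = C*V^2*f = 1.45e-12 F * 0.7056 * 1.26e9 Hz
Step 3: P = 1.2891312e-03 W
Step 4: P = 1.289 mW

1.289


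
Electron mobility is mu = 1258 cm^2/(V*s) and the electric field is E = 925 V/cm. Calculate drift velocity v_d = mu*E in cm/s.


Step 1: v_d = mu * E
Step 2: v_d = 1258 * 925 = 1163650
Step 3: v_d = 1.16e+06 cm/s

1.16e+06


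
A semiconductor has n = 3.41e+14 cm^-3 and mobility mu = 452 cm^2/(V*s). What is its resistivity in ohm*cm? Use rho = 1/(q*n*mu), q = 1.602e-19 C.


Step 1: sigma = q * n * mu = 1.602e-19 * 3.41e+14 * 452 = 2.46919e-02 S/cm
Step 2: rho = 1 / sigma = 1 / 2.46919e-02 = 40.5 ohm*cm

40.5


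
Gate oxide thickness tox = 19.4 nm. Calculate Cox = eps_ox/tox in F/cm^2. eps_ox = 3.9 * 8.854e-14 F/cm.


Step 1: eps_ox = 3.9 * 8.854e-14 = 3.45306e-13 F/cm
Step 2: tox in cm = 19.4 nm * 1e-7 = 1.9400e-06 cm
Step 3: Cox = 3.45306e-13 / 1.9400e-06 = 1.78e-07 F/cm^2

1.78e-07


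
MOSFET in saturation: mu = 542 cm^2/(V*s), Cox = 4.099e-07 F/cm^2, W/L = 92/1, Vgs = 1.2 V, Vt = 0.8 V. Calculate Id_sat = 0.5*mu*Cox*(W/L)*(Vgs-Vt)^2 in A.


Step 1: Overdrive voltage Vov = Vgs - Vt = 1.2 - 0.8 = 0.4 V
Step 2: W/L = 92/1 = 92
Step 3: Id = 0.5 * 542 * 4.099e-07 * 92 * 0.4^2
Step 4: Id = 1.64e-03 A

1.64e-03


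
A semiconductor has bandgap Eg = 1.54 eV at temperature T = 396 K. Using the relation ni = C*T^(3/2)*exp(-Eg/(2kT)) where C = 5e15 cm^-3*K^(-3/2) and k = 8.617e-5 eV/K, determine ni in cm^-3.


Step 1: Compute kT = 8.617e-5 * 396 = 0.03412332 eV
Step 2: Exponent = -Eg/(2kT) = -1.54/(2*0.03412332) = -22.56521
Step 3: T^(3/2) = 396^1.5 = 7880.30
Step 4: ni = 5e15 * 7880.30 * exp(-22.56521) = 6.25e+09 cm^-3

6.25e+09


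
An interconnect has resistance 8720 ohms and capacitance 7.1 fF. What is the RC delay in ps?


Step 1: tau = R * C
Step 2: tau = 8720 * 7.1 fF = 8720 * 7.1e-15 F
Step 3: tau = 6.1912e-11 s = 61.912 ps

61.912


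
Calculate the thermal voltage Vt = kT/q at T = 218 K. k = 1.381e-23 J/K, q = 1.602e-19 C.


Step 1: kT = 1.381e-23 * 218 = 3.01058e-21 J
Step 2: Vt = kT/q = 3.01058e-21 / 1.602e-19
Step 3: Vt = 0.01879 V

0.01879


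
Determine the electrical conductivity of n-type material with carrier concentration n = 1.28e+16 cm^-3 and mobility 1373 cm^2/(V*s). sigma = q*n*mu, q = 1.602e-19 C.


Step 1: sigma = q * n * mu
Step 2: sigma = 1.602e-19 * 1.28e+16 * 1373
Step 3: sigma = 2.815e+00 S/cm

2.815e+00


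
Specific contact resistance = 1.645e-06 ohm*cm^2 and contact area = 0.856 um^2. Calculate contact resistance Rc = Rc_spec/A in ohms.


Step 1: Convert area to cm^2: 0.856 um^2 = 8.5600e-09 cm^2
Step 2: Rc = Rc_spec / A = 1.645e-06 / 8.5600e-09
Step 3: Rc = 1.92e+02 ohms

1.92e+02


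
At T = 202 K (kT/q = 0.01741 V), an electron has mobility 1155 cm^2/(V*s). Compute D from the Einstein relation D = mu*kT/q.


Step 1: D = mu * (kT/q)
Step 2: D = 1155 * 0.01741
Step 3: D = 20.11 cm^2/s

20.11


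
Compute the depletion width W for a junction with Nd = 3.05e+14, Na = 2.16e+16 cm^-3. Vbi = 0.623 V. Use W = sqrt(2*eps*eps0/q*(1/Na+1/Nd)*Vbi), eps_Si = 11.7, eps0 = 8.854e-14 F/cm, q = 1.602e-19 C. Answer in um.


Step 1: 1/Na + 1/Nd = 1/2.16e+16 + 1/3.05e+14 = 3.32498e-15
Step 2: 2*eps*eps0/q = 2*11.7*8.854e-14/1.602e-19 = 1.293281e+07
Step 3: W^2 = 1.293281e+07 * 3.32498e-15 * 0.623 = 2.67898e-08
Step 4: W = sqrt(2.67898e-08) = 1.637e-04 cm = 1.637 um

1.637


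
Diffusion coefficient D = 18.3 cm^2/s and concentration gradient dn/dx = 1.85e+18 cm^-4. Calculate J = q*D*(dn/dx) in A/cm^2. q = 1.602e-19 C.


Step 1: J = q * D * (dn/dx)
Step 2: J = 1.602e-19 * 18.3 * 1.85e+18
Step 3: J = 5.42e+00 A/cm^2

5.42e+00


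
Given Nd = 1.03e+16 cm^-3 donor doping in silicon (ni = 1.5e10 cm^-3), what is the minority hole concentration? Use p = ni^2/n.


Step 1: Since Nd >> ni, n ≈ Nd = 1.03e+16 cm^-3
Step 2: p = ni^2 / n = (1.5e10)^2 / 1.03e+16
Step 3: p = 2.25e20 / 1.03e+16 = 2.18e+04 cm^-3

2.18e+04


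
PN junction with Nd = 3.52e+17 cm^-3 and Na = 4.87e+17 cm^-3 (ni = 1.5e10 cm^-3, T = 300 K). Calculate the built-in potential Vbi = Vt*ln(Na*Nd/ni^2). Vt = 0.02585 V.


Step 1: Compute Na*Nd/ni^2 = 4.87e+17 * 3.52e+17 / (1.5e10)^2 = 7.6188e+14
Step 2: ln(7.6188e+14) = 34.2668
Step 3: Vbi = 0.02585 * 34.2668 = 0.886 V

0.886


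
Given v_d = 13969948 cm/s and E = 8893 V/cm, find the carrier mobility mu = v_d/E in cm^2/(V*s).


Step 1: mu = v_d / E
Step 2: mu = 13969948 / 8893
Step 3: mu = 1570.89 cm^2/(V*s)

1570.89


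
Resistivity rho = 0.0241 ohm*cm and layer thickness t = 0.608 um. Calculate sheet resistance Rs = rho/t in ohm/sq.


Step 1: Convert thickness to cm: t = 0.608 um = 6.0800e-05 cm
Step 2: Rs = rho / t = 0.0241 / 6.0800e-05
Step 3: Rs = 396.4 ohm/sq

396.4


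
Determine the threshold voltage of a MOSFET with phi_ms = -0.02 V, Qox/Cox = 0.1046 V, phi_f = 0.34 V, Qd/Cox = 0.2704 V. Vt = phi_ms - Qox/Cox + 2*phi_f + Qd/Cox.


Step 1: Vt = phi_ms - Qox/Cox + 2*phi_f + Qd/Cox
Step 2: Vt = -0.02 - 0.1046 + 2*0.34 + 0.2704
Step 3: Vt = -0.02 - 0.1046 + 0.68 + 0.2704
Step 4: Vt = 0.8258 V

0.8258


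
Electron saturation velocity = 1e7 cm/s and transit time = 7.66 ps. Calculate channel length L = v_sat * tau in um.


Step 1: tau in seconds = 7.66 ps * 1e-12 = 7.6600e-12 s
Step 2: L = v_sat * tau = 1e7 * 7.6600e-12 = 7.6600e-05 cm
Step 3: L in um = 7.6600e-05 * 1e4 = 0.766 um

0.766


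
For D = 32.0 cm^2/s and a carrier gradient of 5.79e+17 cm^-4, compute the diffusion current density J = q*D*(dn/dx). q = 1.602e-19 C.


Step 1: J = q * D * (dn/dx)
Step 2: J = 1.602e-19 * 32.0 * 5.79e+17
Step 3: J = 2.97e+00 A/cm^2

2.97e+00


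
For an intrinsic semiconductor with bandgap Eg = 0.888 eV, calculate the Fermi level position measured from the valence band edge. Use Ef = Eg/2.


Step 1: For an intrinsic semiconductor, the Fermi level sits at midgap.
Step 2: Ef = Eg / 2 = 0.888 / 2 = 0.444 eV

0.444


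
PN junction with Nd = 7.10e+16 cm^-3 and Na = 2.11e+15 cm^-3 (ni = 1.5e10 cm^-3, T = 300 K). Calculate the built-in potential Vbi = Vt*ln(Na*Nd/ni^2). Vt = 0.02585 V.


Step 1: Compute Na*Nd/ni^2 = 2.11e+15 * 7.10e+16 / (1.5e10)^2 = 6.6582e+11
Step 2: ln(6.6582e+11) = 27.2243
Step 3: Vbi = 0.02585 * 27.2243 = 0.704 V

0.704


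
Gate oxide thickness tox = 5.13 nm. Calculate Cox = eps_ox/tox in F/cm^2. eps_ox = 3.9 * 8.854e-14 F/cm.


Step 1: eps_ox = 3.9 * 8.854e-14 = 3.45306e-13 F/cm
Step 2: tox in cm = 5.13 nm * 1e-7 = 5.1300e-07 cm
Step 3: Cox = 3.45306e-13 / 5.1300e-07 = 6.73e-07 F/cm^2

6.73e-07


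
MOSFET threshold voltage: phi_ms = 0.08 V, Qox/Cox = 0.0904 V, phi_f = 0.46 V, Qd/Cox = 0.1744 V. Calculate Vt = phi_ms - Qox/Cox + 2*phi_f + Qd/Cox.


Step 1: Vt = phi_ms - Qox/Cox + 2*phi_f + Qd/Cox
Step 2: Vt = 0.08 - 0.0904 + 2*0.46 + 0.1744
Step 3: Vt = 0.08 - 0.0904 + 0.92 + 0.1744
Step 4: Vt = 1.084 V

1.084


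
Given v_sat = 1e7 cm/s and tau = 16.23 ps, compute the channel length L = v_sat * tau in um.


Step 1: tau in seconds = 16.23 ps * 1e-12 = 1.6230e-11 s
Step 2: L = v_sat * tau = 1e7 * 1.6230e-11 = 1.6230e-04 cm
Step 3: L in um = 1.6230e-04 * 1e4 = 1.623 um

1.623


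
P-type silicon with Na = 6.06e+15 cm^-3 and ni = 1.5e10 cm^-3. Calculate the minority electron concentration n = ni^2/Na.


Step 1: Majority hole concentration p ≈ Na = 6.06e+15 cm^-3
Step 2: n = ni^2 / Na = (1.5e10)^2 / 6.06e+15
Step 3: n = 3.71e+04 cm^-3

3.71e+04


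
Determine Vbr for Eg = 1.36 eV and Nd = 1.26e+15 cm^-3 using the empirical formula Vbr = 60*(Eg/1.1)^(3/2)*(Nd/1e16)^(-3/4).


Step 1: Eg/1.1 = 1.36/1.1 = 1.236364
Step 2: (Eg/1.1)^1.5 = 1.236364^1.5 = 1.374737
Step 3: (Nd/1e16)^(-0.75) = (0.126)^(-0.75) = 4.728486
Step 4: Vbr = 60 * 1.374737 * 4.728486 = 390.0 V

390.0


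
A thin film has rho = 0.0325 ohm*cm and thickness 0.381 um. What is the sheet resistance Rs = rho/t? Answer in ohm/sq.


Step 1: Convert thickness to cm: t = 0.381 um = 3.8100e-05 cm
Step 2: Rs = rho / t = 0.0325 / 3.8100e-05
Step 3: Rs = 853.0 ohm/sq

853.0


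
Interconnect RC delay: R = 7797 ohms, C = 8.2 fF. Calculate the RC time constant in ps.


Step 1: tau = R * C
Step 2: tau = 7797 * 8.2 fF = 7797 * 8.2e-15 F
Step 3: tau = 6.39354e-11 s = 63.9354 ps

63.9354


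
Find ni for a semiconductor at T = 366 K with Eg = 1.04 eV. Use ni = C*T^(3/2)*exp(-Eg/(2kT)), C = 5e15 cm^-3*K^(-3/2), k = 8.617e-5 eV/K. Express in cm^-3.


Step 1: Compute kT = 8.617e-5 * 366 = 0.03153822 eV
Step 2: Exponent = -Eg/(2kT) = -1.04/(2*0.03153822) = -16.48793
Step 3: T^(3/2) = 366^1.5 = 7001.99
Step 4: ni = 5e15 * 7001.99 * exp(-16.48793) = 2.42e+12 cm^-3

2.42e+12


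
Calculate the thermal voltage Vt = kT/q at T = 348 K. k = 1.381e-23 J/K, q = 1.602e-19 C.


Step 1: kT = 1.381e-23 * 348 = 4.80588e-21 J
Step 2: Vt = kT/q = 4.80588e-21 / 1.602e-19
Step 3: Vt = 0.03 V

0.03


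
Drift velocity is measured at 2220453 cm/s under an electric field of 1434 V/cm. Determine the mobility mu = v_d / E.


Step 1: mu = v_d / E
Step 2: mu = 2220453 / 1434
Step 3: mu = 1548.43 cm^2/(V*s)

1548.43


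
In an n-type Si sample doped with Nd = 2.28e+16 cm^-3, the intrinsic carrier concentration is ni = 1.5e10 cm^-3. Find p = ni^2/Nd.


Step 1: Since Nd >> ni, n ≈ Nd = 2.28e+16 cm^-3
Step 2: p = ni^2 / n = (1.5e10)^2 / 2.28e+16
Step 3: p = 2.25e20 / 2.28e+16 = 9.87e+03 cm^-3

9.87e+03


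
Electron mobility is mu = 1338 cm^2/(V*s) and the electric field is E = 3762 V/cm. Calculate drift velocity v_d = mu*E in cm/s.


Step 1: v_d = mu * E
Step 2: v_d = 1338 * 3762 = 5033556
Step 3: v_d = 5.03e+06 cm/s

5.03e+06


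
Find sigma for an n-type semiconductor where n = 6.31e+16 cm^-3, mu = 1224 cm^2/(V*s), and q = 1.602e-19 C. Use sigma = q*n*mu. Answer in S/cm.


Step 1: sigma = q * n * mu
Step 2: sigma = 1.602e-19 * 6.31e+16 * 1224
Step 3: sigma = 1.237e+01 S/cm

1.237e+01


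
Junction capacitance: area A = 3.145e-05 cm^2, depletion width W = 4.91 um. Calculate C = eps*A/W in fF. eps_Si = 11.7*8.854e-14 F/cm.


Step 1: eps_Si = 11.7 * 8.854e-14 = 1.035918e-12 F/cm
Step 2: W in cm = 4.91 * 1e-4 = 4.91e-04 cm
Step 3: C = 1.035918e-12 * 3.145e-05 / 4.91e-04 = 6.635361e-14 F
Step 4: C = 66.35 fF

66.35


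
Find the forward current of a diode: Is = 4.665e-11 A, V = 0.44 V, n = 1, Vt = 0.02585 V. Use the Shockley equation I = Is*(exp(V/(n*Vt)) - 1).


Step 1: V/(n*Vt) = 0.44/(1*0.02585) = 17.0213
Step 2: exp(17.0213) = 2.4675e+07
Step 3: I = 4.665e-11 * (2.4675e+07 - 1) = 1.15e-03 A

1.15e-03


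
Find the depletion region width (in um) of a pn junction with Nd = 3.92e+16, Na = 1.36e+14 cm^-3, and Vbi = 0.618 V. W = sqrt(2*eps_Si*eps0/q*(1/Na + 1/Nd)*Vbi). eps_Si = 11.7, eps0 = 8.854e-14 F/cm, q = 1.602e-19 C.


Step 1: 1/Na + 1/Nd = 1/1.36e+14 + 1/3.92e+16 = 7.37845e-15
Step 2: 2*eps*eps0/q = 2*11.7*8.854e-14/1.602e-19 = 1.293281e+07
Step 3: W^2 = 1.293281e+07 * 7.37845e-15 * 0.618 = 5.89721e-08
Step 4: W = sqrt(5.89721e-08) = 2.428e-04 cm = 2.428 um

2.428


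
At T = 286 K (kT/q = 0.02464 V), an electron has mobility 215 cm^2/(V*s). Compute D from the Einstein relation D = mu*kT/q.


Step 1: D = mu * (kT/q)
Step 2: D = 215 * 0.02464
Step 3: D = 5.3 cm^2/s

5.3


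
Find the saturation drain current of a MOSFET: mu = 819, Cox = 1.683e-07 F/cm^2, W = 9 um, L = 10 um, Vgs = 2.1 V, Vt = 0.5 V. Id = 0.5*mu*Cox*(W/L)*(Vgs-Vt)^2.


Step 1: Overdrive voltage Vov = Vgs - Vt = 2.1 - 0.5 = 1.6 V
Step 2: W/L = 9/10 = 0.9
Step 3: Id = 0.5 * 819 * 1.683e-07 * 0.9 * 1.6^2
Step 4: Id = 1.59e-04 A

1.59e-04


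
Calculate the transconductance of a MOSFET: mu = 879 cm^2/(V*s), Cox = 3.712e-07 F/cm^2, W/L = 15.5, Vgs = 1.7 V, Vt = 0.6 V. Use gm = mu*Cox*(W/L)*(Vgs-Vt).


Step 1: Vov = Vgs - Vt = 1.7 - 0.6 = 1.1 V
Step 2: gm = mu * Cox * (W/L) * Vov
Step 3: gm = 879 * 3.712e-07 * 15.5 * 1.1 = 5.56e-03 S

5.56e-03


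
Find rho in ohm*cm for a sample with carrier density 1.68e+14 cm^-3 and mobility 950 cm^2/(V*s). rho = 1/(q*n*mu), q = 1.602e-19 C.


Step 1: sigma = q * n * mu = 1.602e-19 * 1.68e+14 * 950 = 2.55679e-02 S/cm
Step 2: rho = 1 / sigma = 1 / 2.55679e-02 = 39.11 ohm*cm

39.11


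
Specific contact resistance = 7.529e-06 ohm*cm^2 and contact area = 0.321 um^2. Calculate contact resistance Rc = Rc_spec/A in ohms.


Step 1: Convert area to cm^2: 0.321 um^2 = 3.2100e-09 cm^2
Step 2: Rc = Rc_spec / A = 7.529e-06 / 3.2100e-09
Step 3: Rc = 2.35e+03 ohms

2.35e+03


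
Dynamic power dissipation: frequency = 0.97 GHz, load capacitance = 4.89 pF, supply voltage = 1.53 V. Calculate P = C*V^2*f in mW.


Step 1: V^2 = 1.53^2 = 2.3409 V^2
Step 2: P = C*V^2*f = 4.89e-12 F * 2.3409 * 0.97e9 Hz
Step 3: P = 1.110359097e-02 W
Step 4: P = 11.104 mW

11.104


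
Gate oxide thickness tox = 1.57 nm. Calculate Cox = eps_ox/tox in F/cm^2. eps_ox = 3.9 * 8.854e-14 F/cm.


Step 1: eps_ox = 3.9 * 8.854e-14 = 3.45306e-13 F/cm
Step 2: tox in cm = 1.57 nm * 1e-7 = 1.5700e-07 cm
Step 3: Cox = 3.45306e-13 / 1.5700e-07 = 2.20e-06 F/cm^2

2.20e-06


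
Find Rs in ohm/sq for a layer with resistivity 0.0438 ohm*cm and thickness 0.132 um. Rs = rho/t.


Step 1: Convert thickness to cm: t = 0.132 um = 1.3200e-05 cm
Step 2: Rs = rho / t = 0.0438 / 1.3200e-05
Step 3: Rs = 3318.2 ohm/sq

3318.2


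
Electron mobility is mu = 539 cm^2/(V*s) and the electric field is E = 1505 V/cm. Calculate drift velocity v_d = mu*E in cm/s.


Step 1: v_d = mu * E
Step 2: v_d = 539 * 1505 = 811195
Step 3: v_d = 8.11e+05 cm/s

8.11e+05


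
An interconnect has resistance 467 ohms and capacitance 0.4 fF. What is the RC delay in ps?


Step 1: tau = R * C
Step 2: tau = 467 * 0.4 fF = 467 * 4.0e-16 F
Step 3: tau = 1.868e-13 s = 0.1868 ps

0.1868


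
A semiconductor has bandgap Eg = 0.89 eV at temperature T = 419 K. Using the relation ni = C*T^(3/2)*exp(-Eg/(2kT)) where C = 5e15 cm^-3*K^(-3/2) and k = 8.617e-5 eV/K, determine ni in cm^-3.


Step 1: Compute kT = 8.617e-5 * 419 = 0.03610523 eV
Step 2: Exponent = -Eg/(2kT) = -0.89/(2*0.03610523) = -12.32508
Step 3: T^(3/2) = 419^1.5 = 8576.72
Step 4: ni = 5e15 * 8576.72 * exp(-12.32508) = 1.90e+14 cm^-3

1.90e+14


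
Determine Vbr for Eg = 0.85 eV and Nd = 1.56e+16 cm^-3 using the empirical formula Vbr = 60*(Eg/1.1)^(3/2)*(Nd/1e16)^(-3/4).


Step 1: Eg/1.1 = 0.85/1.1 = 0.772727
Step 2: (Eg/1.1)^1.5 = 0.772727^1.5 = 0.679265
Step 3: (Nd/1e16)^(-0.75) = (1.56)^(-0.75) = 0.716402
Step 4: Vbr = 60 * 0.679265 * 0.716402 = 29.2 V

29.2


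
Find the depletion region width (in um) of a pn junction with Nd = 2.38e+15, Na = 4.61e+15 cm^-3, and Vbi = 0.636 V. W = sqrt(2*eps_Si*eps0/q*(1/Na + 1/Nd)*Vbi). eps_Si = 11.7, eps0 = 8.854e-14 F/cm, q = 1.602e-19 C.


Step 1: 1/Na + 1/Nd = 1/4.61e+15 + 1/2.38e+15 = 6.37088e-16
Step 2: 2*eps*eps0/q = 2*11.7*8.854e-14/1.602e-19 = 1.293281e+07
Step 3: W^2 = 1.293281e+07 * 6.37088e-16 * 0.636 = 5.24022e-09
Step 4: W = sqrt(5.24022e-09) = 7.239e-05 cm = 0.7239 um

0.7239


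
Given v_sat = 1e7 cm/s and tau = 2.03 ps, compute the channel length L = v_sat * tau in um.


Step 1: tau in seconds = 2.03 ps * 1e-12 = 2.0300e-12 s
Step 2: L = v_sat * tau = 1e7 * 2.0300e-12 = 2.0300e-05 cm
Step 3: L in um = 2.0300e-05 * 1e4 = 0.203 um

0.203


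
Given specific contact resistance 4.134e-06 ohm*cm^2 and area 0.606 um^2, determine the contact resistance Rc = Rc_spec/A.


Step 1: Convert area to cm^2: 0.606 um^2 = 6.0600e-09 cm^2
Step 2: Rc = Rc_spec / A = 4.134e-06 / 6.0600e-09
Step 3: Rc = 6.82e+02 ohms

6.82e+02


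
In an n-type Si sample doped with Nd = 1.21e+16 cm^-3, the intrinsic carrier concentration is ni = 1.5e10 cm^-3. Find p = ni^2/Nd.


Step 1: Since Nd >> ni, n ≈ Nd = 1.21e+16 cm^-3
Step 2: p = ni^2 / n = (1.5e10)^2 / 1.21e+16
Step 3: p = 2.25e20 / 1.21e+16 = 1.86e+04 cm^-3

1.86e+04


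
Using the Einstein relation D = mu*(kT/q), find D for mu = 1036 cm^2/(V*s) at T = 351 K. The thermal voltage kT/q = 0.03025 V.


Step 1: D = mu * (kT/q)
Step 2: D = 1036 * 0.03025
Step 3: D = 31.34 cm^2/s

31.34


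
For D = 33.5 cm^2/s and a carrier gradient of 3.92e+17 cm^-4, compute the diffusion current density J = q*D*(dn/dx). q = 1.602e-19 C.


Step 1: J = q * D * (dn/dx)
Step 2: J = 1.602e-19 * 33.5 * 3.92e+17
Step 3: J = 2.10e+00 A/cm^2

2.10e+00


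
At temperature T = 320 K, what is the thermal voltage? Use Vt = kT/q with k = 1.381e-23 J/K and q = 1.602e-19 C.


Step 1: kT = 1.381e-23 * 320 = 4.4192e-21 J
Step 2: Vt = kT/q = 4.4192e-21 / 1.602e-19
Step 3: Vt = 0.02759 V

0.02759


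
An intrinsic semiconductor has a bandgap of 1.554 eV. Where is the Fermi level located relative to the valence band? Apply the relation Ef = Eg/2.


Step 1: For an intrinsic semiconductor, the Fermi level sits at midgap.
Step 2: Ef = Eg / 2 = 1.554 / 2 = 0.777 eV

0.777


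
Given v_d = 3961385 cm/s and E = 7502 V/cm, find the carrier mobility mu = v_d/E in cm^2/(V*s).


Step 1: mu = v_d / E
Step 2: mu = 3961385 / 7502
Step 3: mu = 528.04 cm^2/(V*s)

528.04


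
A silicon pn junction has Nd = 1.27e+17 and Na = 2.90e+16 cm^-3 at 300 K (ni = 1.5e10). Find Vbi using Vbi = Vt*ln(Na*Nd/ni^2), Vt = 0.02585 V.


Step 1: Compute Na*Nd/ni^2 = 2.90e+16 * 1.27e+17 / (1.5e10)^2 = 1.6369e+13
Step 2: ln(1.6369e+13) = 30.4264
Step 3: Vbi = 0.02585 * 30.4264 = 0.787 V

0.787


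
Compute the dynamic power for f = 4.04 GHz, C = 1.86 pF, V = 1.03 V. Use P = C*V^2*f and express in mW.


Step 1: V^2 = 1.03^2 = 1.0609 V^2
Step 2: P = C*V^2*f = 1.86e-12 F * 1.0609 * 4.04e9 Hz
Step 3: P = 7.97202696e-03 W
Step 4: P = 7.972 mW

7.972


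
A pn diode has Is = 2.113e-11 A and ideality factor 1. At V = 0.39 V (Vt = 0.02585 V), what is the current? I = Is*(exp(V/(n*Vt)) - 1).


Step 1: V/(n*Vt) = 0.39/(1*0.02585) = 15.0870
Step 2: exp(15.0870) = 3.5662e+06
Step 3: I = 2.113e-11 * (3.5662e+06 - 1) = 7.54e-05 A

7.54e-05


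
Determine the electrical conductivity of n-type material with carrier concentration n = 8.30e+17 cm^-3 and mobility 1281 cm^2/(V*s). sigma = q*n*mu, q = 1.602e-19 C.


Step 1: sigma = q * n * mu
Step 2: sigma = 1.602e-19 * 8.30e+17 * 1281
Step 3: sigma = 1.703e+02 S/cm

1.703e+02


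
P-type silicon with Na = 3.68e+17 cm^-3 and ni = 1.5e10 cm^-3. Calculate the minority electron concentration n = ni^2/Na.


Step 1: Majority hole concentration p ≈ Na = 3.68e+17 cm^-3
Step 2: n = ni^2 / Na = (1.5e10)^2 / 3.68e+17
Step 3: n = 6.11e+02 cm^-3

6.11e+02


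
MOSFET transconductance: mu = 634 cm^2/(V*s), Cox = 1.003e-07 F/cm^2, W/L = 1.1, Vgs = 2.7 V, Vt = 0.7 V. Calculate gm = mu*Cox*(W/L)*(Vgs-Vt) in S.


Step 1: Vov = Vgs - Vt = 2.7 - 0.7 = 2.0 V
Step 2: gm = mu * Cox * (W/L) * Vov
Step 3: gm = 634 * 1.003e-07 * 1.1 * 2.0 = 1.40e-04 S

1.40e-04


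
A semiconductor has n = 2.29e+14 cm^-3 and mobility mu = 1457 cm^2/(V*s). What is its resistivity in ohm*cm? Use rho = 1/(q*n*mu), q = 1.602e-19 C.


Step 1: sigma = q * n * mu = 1.602e-19 * 2.29e+14 * 1457 = 5.34512e-02 S/cm
Step 2: rho = 1 / sigma = 1 / 5.34512e-02 = 18.71 ohm*cm

18.71


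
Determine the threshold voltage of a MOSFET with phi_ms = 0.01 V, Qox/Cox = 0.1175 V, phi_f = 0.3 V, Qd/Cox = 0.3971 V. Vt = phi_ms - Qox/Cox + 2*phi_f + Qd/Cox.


Step 1: Vt = phi_ms - Qox/Cox + 2*phi_f + Qd/Cox
Step 2: Vt = 0.01 - 0.1175 + 2*0.3 + 0.3971
Step 3: Vt = 0.01 - 0.1175 + 0.6 + 0.3971
Step 4: Vt = 0.8896 V

0.8896


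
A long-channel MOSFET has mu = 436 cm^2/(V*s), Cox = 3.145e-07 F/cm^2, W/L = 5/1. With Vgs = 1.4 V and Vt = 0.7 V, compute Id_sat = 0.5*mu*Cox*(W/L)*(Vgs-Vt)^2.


Step 1: Overdrive voltage Vov = Vgs - Vt = 1.4 - 0.7 = 0.7 V
Step 2: W/L = 5/1 = 5
Step 3: Id = 0.5 * 436 * 3.145e-07 * 5 * 0.7^2
Step 4: Id = 1.68e-04 A

1.68e-04


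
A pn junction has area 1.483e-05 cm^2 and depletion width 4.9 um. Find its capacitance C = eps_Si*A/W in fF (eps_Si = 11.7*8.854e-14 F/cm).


Step 1: eps_Si = 11.7 * 8.854e-14 = 1.035918e-12 F/cm
Step 2: W in cm = 4.9 * 1e-4 = 4.90e-04 cm
Step 3: C = 1.035918e-12 * 1.483e-05 / 4.90e-04 = 3.135238e-14 F
Step 4: C = 31.35 fF

31.35


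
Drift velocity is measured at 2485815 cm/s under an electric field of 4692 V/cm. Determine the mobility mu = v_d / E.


Step 1: mu = v_d / E
Step 2: mu = 2485815 / 4692
Step 3: mu = 529.8 cm^2/(V*s)

529.8


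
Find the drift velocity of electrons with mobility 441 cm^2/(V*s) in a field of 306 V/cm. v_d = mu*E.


Step 1: v_d = mu * E
Step 2: v_d = 441 * 306 = 134946
Step 3: v_d = 1.35e+05 cm/s

1.35e+05


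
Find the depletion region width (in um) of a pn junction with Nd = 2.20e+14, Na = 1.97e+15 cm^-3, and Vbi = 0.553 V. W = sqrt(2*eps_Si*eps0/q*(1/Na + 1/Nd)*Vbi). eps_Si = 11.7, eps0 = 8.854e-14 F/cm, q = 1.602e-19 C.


Step 1: 1/Na + 1/Nd = 1/1.97e+15 + 1/2.20e+14 = 5.05307e-15
Step 2: 2*eps*eps0/q = 2*11.7*8.854e-14/1.602e-19 = 1.293281e+07
Step 3: W^2 = 1.293281e+07 * 5.05307e-15 * 0.553 = 3.61388e-08
Step 4: W = sqrt(3.61388e-08) = 1.901e-04 cm = 1.901 um

1.901


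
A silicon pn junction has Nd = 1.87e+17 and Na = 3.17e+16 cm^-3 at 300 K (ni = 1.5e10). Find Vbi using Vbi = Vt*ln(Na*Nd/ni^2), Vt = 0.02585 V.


Step 1: Compute Na*Nd/ni^2 = 3.17e+16 * 1.87e+17 / (1.5e10)^2 = 2.6346e+13
Step 2: ln(2.6346e+13) = 30.9023
Step 3: Vbi = 0.02585 * 30.9023 = 0.799 V

0.799


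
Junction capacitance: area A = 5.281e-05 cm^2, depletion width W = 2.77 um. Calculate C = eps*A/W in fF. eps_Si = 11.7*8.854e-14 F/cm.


Step 1: eps_Si = 11.7 * 8.854e-14 = 1.035918e-12 F/cm
Step 2: W in cm = 2.77 * 1e-4 = 2.77e-04 cm
Step 3: C = 1.035918e-12 * 5.281e-05 / 2.77e-04 = 1.974976e-13 F
Step 4: C = 197.5 fF

197.5


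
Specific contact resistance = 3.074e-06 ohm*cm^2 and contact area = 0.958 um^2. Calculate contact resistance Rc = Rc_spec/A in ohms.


Step 1: Convert area to cm^2: 0.958 um^2 = 9.5800e-09 cm^2
Step 2: Rc = Rc_spec / A = 3.074e-06 / 9.5800e-09
Step 3: Rc = 3.21e+02 ohms

3.21e+02


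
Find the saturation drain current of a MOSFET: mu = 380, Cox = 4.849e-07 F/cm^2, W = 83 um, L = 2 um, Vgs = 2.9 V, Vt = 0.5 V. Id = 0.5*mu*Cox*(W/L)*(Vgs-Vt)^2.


Step 1: Overdrive voltage Vov = Vgs - Vt = 2.9 - 0.5 = 2.4 V
Step 2: W/L = 83/2 = 41.5
Step 3: Id = 0.5 * 380 * 4.849e-07 * 41.5 * 2.4^2
Step 4: Id = 2.20e-02 A

2.20e-02


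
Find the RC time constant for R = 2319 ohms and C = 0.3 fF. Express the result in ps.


Step 1: tau = R * C
Step 2: tau = 2319 * 0.3 fF = 2319 * 3.0e-16 F
Step 3: tau = 6.957e-13 s = 0.6957 ps

0.6957


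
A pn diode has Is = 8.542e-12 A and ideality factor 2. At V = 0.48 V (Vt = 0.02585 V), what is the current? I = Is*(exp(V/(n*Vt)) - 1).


Step 1: V/(n*Vt) = 0.48/(2*0.02585) = 9.2843
Step 2: exp(9.2843) = 1.0768e+04
Step 3: I = 8.542e-12 * (1.0768e+04 - 1) = 9.20e-08 A

9.20e-08


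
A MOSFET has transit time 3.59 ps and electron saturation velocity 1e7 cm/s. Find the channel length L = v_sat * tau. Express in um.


Step 1: tau in seconds = 3.59 ps * 1e-12 = 3.5900e-12 s
Step 2: L = v_sat * tau = 1e7 * 3.5900e-12 = 3.5900e-05 cm
Step 3: L in um = 3.5900e-05 * 1e4 = 0.359 um

0.359


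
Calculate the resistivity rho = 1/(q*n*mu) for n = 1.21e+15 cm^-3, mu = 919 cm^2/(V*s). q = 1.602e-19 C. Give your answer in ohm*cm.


Step 1: sigma = q * n * mu = 1.602e-19 * 1.21e+15 * 919 = 1.78141e-01 S/cm
Step 2: rho = 1 / sigma = 1 / 1.78141e-01 = 5.614 ohm*cm

5.614


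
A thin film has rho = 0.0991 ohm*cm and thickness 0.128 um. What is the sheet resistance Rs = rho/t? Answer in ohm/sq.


Step 1: Convert thickness to cm: t = 0.128 um = 1.2800e-05 cm
Step 2: Rs = rho / t = 0.0991 / 1.2800e-05
Step 3: Rs = 7742.2 ohm/sq

7742.2


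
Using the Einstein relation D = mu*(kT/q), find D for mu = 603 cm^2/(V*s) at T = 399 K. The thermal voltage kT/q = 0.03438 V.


Step 1: D = mu * (kT/q)
Step 2: D = 603 * 0.03438
Step 3: D = 20.73 cm^2/s

20.73


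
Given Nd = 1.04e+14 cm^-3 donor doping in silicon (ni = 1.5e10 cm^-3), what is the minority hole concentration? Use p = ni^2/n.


Step 1: Since Nd >> ni, n ≈ Nd = 1.04e+14 cm^-3
Step 2: p = ni^2 / n = (1.5e10)^2 / 1.04e+14
Step 3: p = 2.25e20 / 1.04e+14 = 2.16e+06 cm^-3

2.16e+06


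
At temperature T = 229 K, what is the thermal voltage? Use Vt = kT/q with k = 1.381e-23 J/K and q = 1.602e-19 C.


Step 1: kT = 1.381e-23 * 229 = 3.16249e-21 J
Step 2: Vt = kT/q = 3.16249e-21 / 1.602e-19
Step 3: Vt = 0.01974 V

0.01974


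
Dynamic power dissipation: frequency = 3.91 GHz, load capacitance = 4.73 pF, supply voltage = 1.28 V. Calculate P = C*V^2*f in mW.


Step 1: V^2 = 1.28^2 = 1.6384 V^2
Step 2: P = C*V^2*f = 4.73e-12 F * 1.6384 * 3.91e9 Hz
Step 3: P = 3.030106112e-02 W
Step 4: P = 30.301 mW

30.301


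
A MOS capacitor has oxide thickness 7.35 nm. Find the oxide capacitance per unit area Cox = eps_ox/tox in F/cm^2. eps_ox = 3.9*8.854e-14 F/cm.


Step 1: eps_ox = 3.9 * 8.854e-14 = 3.45306e-13 F/cm
Step 2: tox in cm = 7.35 nm * 1e-7 = 7.3500e-07 cm
Step 3: Cox = 3.45306e-13 / 7.3500e-07 = 4.70e-07 F/cm^2

4.70e-07


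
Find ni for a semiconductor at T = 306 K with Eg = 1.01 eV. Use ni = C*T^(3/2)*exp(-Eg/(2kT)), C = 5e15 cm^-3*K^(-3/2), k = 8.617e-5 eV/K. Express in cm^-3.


Step 1: Compute kT = 8.617e-5 * 306 = 0.02636802 eV
Step 2: Exponent = -Eg/(2kT) = -1.01/(2*0.02636802) = -19.15199
Step 3: T^(3/2) = 306^1.5 = 5352.81
Step 4: ni = 5e15 * 5352.81 * exp(-19.15199) = 1.29e+11 cm^-3

1.29e+11


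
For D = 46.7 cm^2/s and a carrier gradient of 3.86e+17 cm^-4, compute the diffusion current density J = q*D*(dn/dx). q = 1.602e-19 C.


Step 1: J = q * D * (dn/dx)
Step 2: J = 1.602e-19 * 46.7 * 3.86e+17
Step 3: J = 2.89e+00 A/cm^2

2.89e+00


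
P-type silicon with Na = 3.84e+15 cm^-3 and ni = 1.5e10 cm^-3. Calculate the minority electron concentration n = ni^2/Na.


Step 1: Majority hole concentration p ≈ Na = 3.84e+15 cm^-3
Step 2: n = ni^2 / Na = (1.5e10)^2 / 3.84e+15
Step 3: n = 5.86e+04 cm^-3

5.86e+04


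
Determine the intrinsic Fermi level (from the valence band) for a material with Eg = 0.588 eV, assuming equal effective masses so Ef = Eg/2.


Step 1: For an intrinsic semiconductor, the Fermi level sits at midgap.
Step 2: Ef = Eg / 2 = 0.588 / 2 = 0.294 eV

0.294


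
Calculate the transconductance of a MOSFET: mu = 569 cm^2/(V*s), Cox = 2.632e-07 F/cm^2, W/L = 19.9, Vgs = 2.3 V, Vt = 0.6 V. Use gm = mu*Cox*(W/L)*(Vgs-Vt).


Step 1: Vov = Vgs - Vt = 2.3 - 0.6 = 1.7 V
Step 2: gm = mu * Cox * (W/L) * Vov
Step 3: gm = 569 * 2.632e-07 * 19.9 * 1.7 = 5.07e-03 S

5.07e-03


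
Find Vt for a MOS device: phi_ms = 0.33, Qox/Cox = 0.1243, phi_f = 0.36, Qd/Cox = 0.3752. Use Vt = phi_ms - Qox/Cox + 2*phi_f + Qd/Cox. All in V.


Step 1: Vt = phi_ms - Qox/Cox + 2*phi_f + Qd/Cox
Step 2: Vt = 0.33 - 0.1243 + 2*0.36 + 0.3752
Step 3: Vt = 0.33 - 0.1243 + 0.72 + 0.3752
Step 4: Vt = 1.3009 V

1.3009


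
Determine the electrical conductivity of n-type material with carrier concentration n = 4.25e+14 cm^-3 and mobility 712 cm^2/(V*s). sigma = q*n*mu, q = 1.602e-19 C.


Step 1: sigma = q * n * mu
Step 2: sigma = 1.602e-19 * 4.25e+14 * 712
Step 3: sigma = 4.848e-02 S/cm

4.848e-02


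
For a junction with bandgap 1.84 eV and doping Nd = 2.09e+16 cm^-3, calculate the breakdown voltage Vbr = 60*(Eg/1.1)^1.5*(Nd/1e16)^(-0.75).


Step 1: Eg/1.1 = 1.84/1.1 = 1.672727
Step 2: (Eg/1.1)^1.5 = 1.672727^1.5 = 2.163404
Step 3: (Nd/1e16)^(-0.75) = (2.09)^(-0.75) = 0.575295
Step 4: Vbr = 60 * 2.163404 * 0.575295 = 74.7 V

74.7


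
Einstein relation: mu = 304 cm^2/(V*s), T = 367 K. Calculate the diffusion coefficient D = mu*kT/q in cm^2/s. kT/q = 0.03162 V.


Step 1: D = mu * (kT/q)
Step 2: D = 304 * 0.03162
Step 3: D = 9.61 cm^2/s

9.61


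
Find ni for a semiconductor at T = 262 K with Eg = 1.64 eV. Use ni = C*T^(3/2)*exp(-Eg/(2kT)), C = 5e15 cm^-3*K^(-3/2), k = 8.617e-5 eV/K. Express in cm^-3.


Step 1: Compute kT = 8.617e-5 * 262 = 0.02257654 eV
Step 2: Exponent = -Eg/(2kT) = -1.64/(2*0.02257654) = -36.32089
Step 3: T^(3/2) = 262^1.5 = 4240.84
Step 4: ni = 5e15 * 4240.84 * exp(-36.32089) = 3.57e+03 cm^-3

3.57e+03


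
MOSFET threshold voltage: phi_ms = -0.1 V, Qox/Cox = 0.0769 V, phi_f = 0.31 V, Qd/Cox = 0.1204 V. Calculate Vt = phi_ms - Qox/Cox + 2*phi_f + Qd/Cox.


Step 1: Vt = phi_ms - Qox/Cox + 2*phi_f + Qd/Cox
Step 2: Vt = -0.1 - 0.0769 + 2*0.31 + 0.1204
Step 3: Vt = -0.1 - 0.0769 + 0.62 + 0.1204
Step 4: Vt = 0.5635 V

0.5635


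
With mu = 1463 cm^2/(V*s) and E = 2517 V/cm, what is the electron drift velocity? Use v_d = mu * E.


Step 1: v_d = mu * E
Step 2: v_d = 1463 * 2517 = 3682371
Step 3: v_d = 3.68e+06 cm/s

3.68e+06


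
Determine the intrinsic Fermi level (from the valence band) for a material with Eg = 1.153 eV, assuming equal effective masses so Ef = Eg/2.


Step 1: For an intrinsic semiconductor, the Fermi level sits at midgap.
Step 2: Ef = Eg / 2 = 1.153 / 2 = 0.5765 eV

0.5765


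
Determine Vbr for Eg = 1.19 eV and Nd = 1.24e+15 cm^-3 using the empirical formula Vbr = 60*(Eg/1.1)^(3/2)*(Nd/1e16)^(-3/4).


Step 1: Eg/1.1 = 1.19/1.1 = 1.081818
Step 2: (Eg/1.1)^1.5 = 1.081818^1.5 = 1.125204
Step 3: (Nd/1e16)^(-0.75) = (0.124)^(-0.75) = 4.785571
Step 4: Vbr = 60 * 1.125204 * 4.785571 = 323.1 V

323.1


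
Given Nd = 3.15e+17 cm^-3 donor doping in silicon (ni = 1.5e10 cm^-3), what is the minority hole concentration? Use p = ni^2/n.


Step 1: Since Nd >> ni, n ≈ Nd = 3.15e+17 cm^-3
Step 2: p = ni^2 / n = (1.5e10)^2 / 3.15e+17
Step 3: p = 2.25e20 / 3.15e+17 = 7.14e+02 cm^-3

7.14e+02


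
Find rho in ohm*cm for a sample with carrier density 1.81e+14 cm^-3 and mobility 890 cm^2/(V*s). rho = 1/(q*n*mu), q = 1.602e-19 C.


Step 1: sigma = q * n * mu = 1.602e-19 * 1.81e+14 * 890 = 2.58066e-02 S/cm
Step 2: rho = 1 / sigma = 1 / 2.58066e-02 = 38.75 ohm*cm

38.75


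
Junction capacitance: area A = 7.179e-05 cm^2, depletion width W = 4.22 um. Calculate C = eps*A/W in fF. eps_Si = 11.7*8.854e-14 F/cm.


Step 1: eps_Si = 11.7 * 8.854e-14 = 1.035918e-12 F/cm
Step 2: W in cm = 4.22 * 1e-4 = 4.22e-04 cm
Step 3: C = 1.035918e-12 * 7.179e-05 / 4.22e-04 = 1.762288e-13 F
Step 4: C = 176.23 fF

176.23


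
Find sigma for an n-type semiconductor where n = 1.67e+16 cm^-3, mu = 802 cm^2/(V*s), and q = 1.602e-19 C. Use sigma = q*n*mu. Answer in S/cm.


Step 1: sigma = q * n * mu
Step 2: sigma = 1.602e-19 * 1.67e+16 * 802
Step 3: sigma = 2.146e+00 S/cm

2.146e+00


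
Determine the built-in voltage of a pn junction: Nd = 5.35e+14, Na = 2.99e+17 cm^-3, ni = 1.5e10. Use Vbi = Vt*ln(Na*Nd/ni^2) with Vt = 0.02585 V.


Step 1: Compute Na*Nd/ni^2 = 2.99e+17 * 5.35e+14 / (1.5e10)^2 = 7.1096e+11
Step 2: ln(7.1096e+11) = 27.2899
Step 3: Vbi = 0.02585 * 27.2899 = 0.705 V

0.705


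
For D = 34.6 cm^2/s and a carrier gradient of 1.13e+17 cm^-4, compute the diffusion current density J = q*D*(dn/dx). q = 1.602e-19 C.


Step 1: J = q * D * (dn/dx)
Step 2: J = 1.602e-19 * 34.6 * 1.13e+17
Step 3: J = 6.26e-01 A/cm^2

6.26e-01


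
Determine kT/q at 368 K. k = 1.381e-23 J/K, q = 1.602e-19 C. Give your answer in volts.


Step 1: kT = 1.381e-23 * 368 = 5.08208e-21 J
Step 2: Vt = kT/q = 5.08208e-21 / 1.602e-19
Step 3: Vt = 0.03172 V

0.03172


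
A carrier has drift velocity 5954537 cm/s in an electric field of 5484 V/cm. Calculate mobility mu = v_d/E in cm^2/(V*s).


Step 1: mu = v_d / E
Step 2: mu = 5954537 / 5484
Step 3: mu = 1085.8 cm^2/(V*s)

1085.8


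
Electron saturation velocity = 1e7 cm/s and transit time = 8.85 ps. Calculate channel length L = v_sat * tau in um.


Step 1: tau in seconds = 8.85 ps * 1e-12 = 8.8500e-12 s
Step 2: L = v_sat * tau = 1e7 * 8.8500e-12 = 8.8500e-05 cm
Step 3: L in um = 8.8500e-05 * 1e4 = 0.885 um

0.885


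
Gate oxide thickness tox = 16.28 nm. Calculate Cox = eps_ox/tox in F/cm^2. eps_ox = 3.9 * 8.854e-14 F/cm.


Step 1: eps_ox = 3.9 * 8.854e-14 = 3.45306e-13 F/cm
Step 2: tox in cm = 16.28 nm * 1e-7 = 1.6280e-06 cm
Step 3: Cox = 3.45306e-13 / 1.6280e-06 = 2.12e-07 F/cm^2

2.12e-07


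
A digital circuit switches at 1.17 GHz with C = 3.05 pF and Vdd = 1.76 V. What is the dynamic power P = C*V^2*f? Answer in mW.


Step 1: V^2 = 1.76^2 = 3.0976 V^2
Step 2: P = C*V^2*f = 3.05e-12 F * 3.0976 * 1.17e9 Hz
Step 3: P = 1.10537856e-02 W
Step 4: P = 11.054 mW

11.054


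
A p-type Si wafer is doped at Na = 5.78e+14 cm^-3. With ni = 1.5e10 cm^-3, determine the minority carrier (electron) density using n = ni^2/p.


Step 1: Majority hole concentration p ≈ Na = 5.78e+14 cm^-3
Step 2: n = ni^2 / Na = (1.5e10)^2 / 5.78e+14
Step 3: n = 3.89e+05 cm^-3

3.89e+05


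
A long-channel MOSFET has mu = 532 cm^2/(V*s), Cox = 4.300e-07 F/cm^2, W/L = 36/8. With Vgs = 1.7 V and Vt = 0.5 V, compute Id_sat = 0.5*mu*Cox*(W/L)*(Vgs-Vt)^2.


Step 1: Overdrive voltage Vov = Vgs - Vt = 1.7 - 0.5 = 1.2 V
Step 2: W/L = 36/8 = 4.5
Step 3: Id = 0.5 * 532 * 4.300e-07 * 4.5 * 1.2^2
Step 4: Id = 7.41e-04 A

7.41e-04


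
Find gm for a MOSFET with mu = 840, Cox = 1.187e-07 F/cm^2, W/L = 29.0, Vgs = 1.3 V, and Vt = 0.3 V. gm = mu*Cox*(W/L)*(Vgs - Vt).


Step 1: Vov = Vgs - Vt = 1.3 - 0.3 = 1.0 V
Step 2: gm = mu * Cox * (W/L) * Vov
Step 3: gm = 840 * 1.187e-07 * 29.0 * 1.0 = 2.89e-03 S

2.89e-03


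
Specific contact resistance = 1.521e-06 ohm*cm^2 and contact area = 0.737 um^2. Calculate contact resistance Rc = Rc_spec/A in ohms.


Step 1: Convert area to cm^2: 0.737 um^2 = 7.3700e-09 cm^2
Step 2: Rc = Rc_spec / A = 1.521e-06 / 7.3700e-09
Step 3: Rc = 2.06e+02 ohms

2.06e+02


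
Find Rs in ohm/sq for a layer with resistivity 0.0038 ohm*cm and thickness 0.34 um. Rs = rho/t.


Step 1: Convert thickness to cm: t = 0.34 um = 3.4000e-05 cm
Step 2: Rs = rho / t = 0.0038 / 3.4000e-05
Step 3: Rs = 111.8 ohm/sq

111.8
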